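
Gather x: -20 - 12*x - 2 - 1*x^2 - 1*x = -x^2 - 13*x - 22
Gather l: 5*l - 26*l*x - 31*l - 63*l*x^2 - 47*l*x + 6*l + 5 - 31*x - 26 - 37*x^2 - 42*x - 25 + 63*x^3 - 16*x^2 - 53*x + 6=l*(-63*x^2 - 73*x - 20) + 63*x^3 - 53*x^2 - 126*x - 40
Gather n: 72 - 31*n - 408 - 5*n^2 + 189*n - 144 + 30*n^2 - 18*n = 25*n^2 + 140*n - 480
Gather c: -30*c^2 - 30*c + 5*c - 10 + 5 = -30*c^2 - 25*c - 5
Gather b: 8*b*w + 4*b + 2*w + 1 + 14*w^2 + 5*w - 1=b*(8*w + 4) + 14*w^2 + 7*w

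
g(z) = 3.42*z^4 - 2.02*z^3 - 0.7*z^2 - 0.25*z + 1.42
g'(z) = 13.68*z^3 - 6.06*z^2 - 1.4*z - 0.25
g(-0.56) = 2.03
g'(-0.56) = -3.77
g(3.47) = 403.57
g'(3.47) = 493.50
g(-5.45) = 3326.24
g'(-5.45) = -2387.12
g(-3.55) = 627.03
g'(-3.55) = -683.68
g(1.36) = 6.40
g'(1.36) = 21.05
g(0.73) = 1.05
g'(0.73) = 0.82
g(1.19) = 3.59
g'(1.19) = 12.56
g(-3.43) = 548.93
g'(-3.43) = -618.78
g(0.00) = 1.42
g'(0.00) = -0.25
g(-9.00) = 23858.17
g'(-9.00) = -10451.23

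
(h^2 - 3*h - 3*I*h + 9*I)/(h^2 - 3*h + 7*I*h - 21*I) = (h - 3*I)/(h + 7*I)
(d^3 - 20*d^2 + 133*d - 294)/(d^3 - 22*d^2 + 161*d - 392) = (d - 6)/(d - 8)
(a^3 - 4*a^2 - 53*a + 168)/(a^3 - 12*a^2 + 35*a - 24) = (a + 7)/(a - 1)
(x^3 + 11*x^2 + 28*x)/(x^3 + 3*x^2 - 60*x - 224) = x/(x - 8)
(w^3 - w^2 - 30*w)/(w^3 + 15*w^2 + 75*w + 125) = w*(w - 6)/(w^2 + 10*w + 25)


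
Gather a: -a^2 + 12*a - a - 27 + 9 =-a^2 + 11*a - 18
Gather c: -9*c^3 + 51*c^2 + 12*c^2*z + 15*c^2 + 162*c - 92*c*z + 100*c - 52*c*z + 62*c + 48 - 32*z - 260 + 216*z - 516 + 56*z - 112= -9*c^3 + c^2*(12*z + 66) + c*(324 - 144*z) + 240*z - 840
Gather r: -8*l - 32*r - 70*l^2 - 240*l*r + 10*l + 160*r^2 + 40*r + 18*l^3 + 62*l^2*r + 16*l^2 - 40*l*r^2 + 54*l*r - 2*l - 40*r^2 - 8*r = 18*l^3 - 54*l^2 + r^2*(120 - 40*l) + r*(62*l^2 - 186*l)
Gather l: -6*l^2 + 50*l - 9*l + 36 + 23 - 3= -6*l^2 + 41*l + 56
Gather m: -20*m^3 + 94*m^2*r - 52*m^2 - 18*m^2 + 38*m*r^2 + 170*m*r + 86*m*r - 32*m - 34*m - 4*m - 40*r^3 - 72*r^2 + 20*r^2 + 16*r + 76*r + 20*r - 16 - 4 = -20*m^3 + m^2*(94*r - 70) + m*(38*r^2 + 256*r - 70) - 40*r^3 - 52*r^2 + 112*r - 20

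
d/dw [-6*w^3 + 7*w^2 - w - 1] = -18*w^2 + 14*w - 1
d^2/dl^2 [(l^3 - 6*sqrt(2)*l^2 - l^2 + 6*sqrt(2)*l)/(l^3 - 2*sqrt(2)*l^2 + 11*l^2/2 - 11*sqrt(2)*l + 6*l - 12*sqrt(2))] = 8*(-13*l^6 - 8*sqrt(2)*l^6 - 36*l^5 + 102*sqrt(2)*l^5 - 900*l^4 + 492*sqrt(2)*l^4 - 3406*l^3 + 866*sqrt(2)*l^3 - 1152*l^2 + 900*sqrt(2)*l^2 - 1728*sqrt(2)*l + 6480*l - 6624*sqrt(2) + 1152)/(8*l^9 - 48*sqrt(2)*l^8 + 132*l^8 - 792*sqrt(2)*l^7 + 1062*l^7 - 5348*sqrt(2)*l^6 + 6083*l^6 - 19602*sqrt(2)*l^5 + 26100*l^5 - 45240*sqrt(2)*l^4 + 74712*l^4 - 75152*sqrt(2)*l^3 + 127008*l^3 - 93888*sqrt(2)*l^2 + 114048*l^2 - 76032*sqrt(2)*l + 41472*l - 27648*sqrt(2))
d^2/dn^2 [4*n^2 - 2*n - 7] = 8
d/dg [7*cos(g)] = -7*sin(g)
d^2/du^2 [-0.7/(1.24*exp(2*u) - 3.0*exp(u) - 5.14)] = (0.7*(2.48*exp(u) - 3.0)*(4.96*exp(u) - 6.0)*exp(u) + (3.472*exp(u) - 2.1)*(-1.24*exp(2*u) + 3.0*exp(u) + 5.14))*exp(u)/(-1.24*exp(2*u) + 3.0*exp(u) + 5.14)^3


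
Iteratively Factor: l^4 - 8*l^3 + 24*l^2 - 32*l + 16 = (l - 2)*(l^3 - 6*l^2 + 12*l - 8) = (l - 2)^2*(l^2 - 4*l + 4) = (l - 2)^3*(l - 2)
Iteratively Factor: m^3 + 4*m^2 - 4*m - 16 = (m - 2)*(m^2 + 6*m + 8) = (m - 2)*(m + 4)*(m + 2)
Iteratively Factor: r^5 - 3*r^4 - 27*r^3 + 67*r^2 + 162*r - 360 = (r - 3)*(r^4 - 27*r^2 - 14*r + 120) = (r - 5)*(r - 3)*(r^3 + 5*r^2 - 2*r - 24) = (r - 5)*(r - 3)*(r + 4)*(r^2 + r - 6) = (r - 5)*(r - 3)*(r - 2)*(r + 4)*(r + 3)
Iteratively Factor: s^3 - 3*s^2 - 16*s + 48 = (s - 3)*(s^2 - 16) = (s - 3)*(s + 4)*(s - 4)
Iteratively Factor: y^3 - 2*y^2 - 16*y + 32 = (y - 2)*(y^2 - 16) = (y - 2)*(y + 4)*(y - 4)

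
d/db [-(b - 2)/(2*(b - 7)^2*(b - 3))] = (-(b - 7)*(b - 3) + (b - 7)*(b - 2) + 2*(b - 3)*(b - 2))/(2*(b - 7)^3*(b - 3)^2)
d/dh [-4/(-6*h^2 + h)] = 4*(1 - 12*h)/(h^2*(6*h - 1)^2)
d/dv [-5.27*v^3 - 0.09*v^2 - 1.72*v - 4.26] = -15.81*v^2 - 0.18*v - 1.72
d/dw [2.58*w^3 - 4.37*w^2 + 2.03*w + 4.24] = 7.74*w^2 - 8.74*w + 2.03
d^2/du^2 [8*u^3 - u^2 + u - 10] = 48*u - 2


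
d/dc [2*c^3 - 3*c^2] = 6*c*(c - 1)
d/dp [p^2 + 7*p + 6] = 2*p + 7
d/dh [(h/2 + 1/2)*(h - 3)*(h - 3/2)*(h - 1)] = 2*h^3 - 27*h^2/4 + 7*h/2 + 9/4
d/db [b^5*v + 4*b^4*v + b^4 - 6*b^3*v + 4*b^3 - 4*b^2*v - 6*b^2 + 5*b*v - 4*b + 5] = 5*b^4*v + 16*b^3*v + 4*b^3 - 18*b^2*v + 12*b^2 - 8*b*v - 12*b + 5*v - 4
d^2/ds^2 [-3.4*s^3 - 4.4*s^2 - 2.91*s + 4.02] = -20.4*s - 8.8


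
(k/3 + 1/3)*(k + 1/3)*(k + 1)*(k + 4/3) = k^4/3 + 11*k^3/9 + 43*k^2/27 + 23*k/27 + 4/27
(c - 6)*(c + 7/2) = c^2 - 5*c/2 - 21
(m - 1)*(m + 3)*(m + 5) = m^3 + 7*m^2 + 7*m - 15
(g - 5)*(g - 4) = g^2 - 9*g + 20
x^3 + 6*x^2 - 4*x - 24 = (x - 2)*(x + 2)*(x + 6)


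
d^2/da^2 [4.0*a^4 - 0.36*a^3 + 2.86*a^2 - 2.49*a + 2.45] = 48.0*a^2 - 2.16*a + 5.72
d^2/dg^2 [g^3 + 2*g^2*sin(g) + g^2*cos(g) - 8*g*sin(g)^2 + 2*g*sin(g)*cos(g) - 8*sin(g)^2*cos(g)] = -2*g^2*sin(g) - g^2*cos(g) - 4*g*sin(g) - 4*g*sin(2*g) + 8*g*cos(g) - 16*g*cos(2*g) + 6*g + 4*sin(g) - 16*sin(2*g) + 4*cos(g) + 4*cos(2*g) - 18*cos(3*g)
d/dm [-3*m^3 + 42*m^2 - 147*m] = -9*m^2 + 84*m - 147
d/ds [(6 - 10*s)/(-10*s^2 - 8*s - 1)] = 2*(-50*s^2 + 60*s + 29)/(100*s^4 + 160*s^3 + 84*s^2 + 16*s + 1)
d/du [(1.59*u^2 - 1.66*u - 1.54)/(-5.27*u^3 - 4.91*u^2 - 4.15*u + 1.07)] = (8.3793*u^4 - 17.4964*u^3 - 39.0965*u^2 - 11.7202*u - 8.1672)/(27.7729*u^6 + 51.7514*u^5 + 67.8491*u^4 + 29.4752*u^3 + 6.7151*u^2 - 8.881*u + 1.1449)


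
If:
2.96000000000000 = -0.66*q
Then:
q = -4.48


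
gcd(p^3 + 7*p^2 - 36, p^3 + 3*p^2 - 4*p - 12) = p^2 + p - 6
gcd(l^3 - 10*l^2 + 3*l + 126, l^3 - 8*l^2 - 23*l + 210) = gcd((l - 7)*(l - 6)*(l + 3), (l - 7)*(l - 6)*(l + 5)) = l^2 - 13*l + 42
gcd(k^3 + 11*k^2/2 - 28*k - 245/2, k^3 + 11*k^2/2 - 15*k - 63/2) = k + 7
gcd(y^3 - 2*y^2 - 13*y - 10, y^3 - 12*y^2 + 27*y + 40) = y^2 - 4*y - 5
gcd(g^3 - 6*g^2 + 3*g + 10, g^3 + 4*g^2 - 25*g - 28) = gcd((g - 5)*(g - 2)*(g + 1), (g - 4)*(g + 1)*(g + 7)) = g + 1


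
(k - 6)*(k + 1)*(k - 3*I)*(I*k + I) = I*k^4 + 3*k^3 - 4*I*k^3 - 12*k^2 - 11*I*k^2 - 33*k - 6*I*k - 18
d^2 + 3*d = d*(d + 3)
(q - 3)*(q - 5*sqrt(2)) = q^2 - 5*sqrt(2)*q - 3*q + 15*sqrt(2)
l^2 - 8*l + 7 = (l - 7)*(l - 1)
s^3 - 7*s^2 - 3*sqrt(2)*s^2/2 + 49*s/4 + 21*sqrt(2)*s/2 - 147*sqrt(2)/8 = (s - 7/2)^2*(s - 3*sqrt(2)/2)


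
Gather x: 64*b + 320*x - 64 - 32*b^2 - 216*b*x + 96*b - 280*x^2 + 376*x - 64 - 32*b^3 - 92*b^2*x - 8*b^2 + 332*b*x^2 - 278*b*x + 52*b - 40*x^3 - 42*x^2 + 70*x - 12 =-32*b^3 - 40*b^2 + 212*b - 40*x^3 + x^2*(332*b - 322) + x*(-92*b^2 - 494*b + 766) - 140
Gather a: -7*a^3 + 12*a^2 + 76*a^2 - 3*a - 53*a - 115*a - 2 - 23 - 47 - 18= -7*a^3 + 88*a^2 - 171*a - 90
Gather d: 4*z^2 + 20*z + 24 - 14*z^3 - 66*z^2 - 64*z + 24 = -14*z^3 - 62*z^2 - 44*z + 48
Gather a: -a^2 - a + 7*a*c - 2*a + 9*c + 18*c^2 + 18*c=-a^2 + a*(7*c - 3) + 18*c^2 + 27*c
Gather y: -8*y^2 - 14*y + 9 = -8*y^2 - 14*y + 9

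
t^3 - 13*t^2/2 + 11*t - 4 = (t - 4)*(t - 2)*(t - 1/2)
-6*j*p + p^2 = p*(-6*j + p)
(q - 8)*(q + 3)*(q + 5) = q^3 - 49*q - 120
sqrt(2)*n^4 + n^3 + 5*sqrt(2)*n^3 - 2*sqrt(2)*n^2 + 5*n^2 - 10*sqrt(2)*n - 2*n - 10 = (n + 5)*(n - sqrt(2))*(n + sqrt(2))*(sqrt(2)*n + 1)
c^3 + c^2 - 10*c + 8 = (c - 2)*(c - 1)*(c + 4)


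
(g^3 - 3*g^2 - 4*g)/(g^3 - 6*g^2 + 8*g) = (g + 1)/(g - 2)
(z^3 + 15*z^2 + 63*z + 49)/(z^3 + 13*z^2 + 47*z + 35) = (z + 7)/(z + 5)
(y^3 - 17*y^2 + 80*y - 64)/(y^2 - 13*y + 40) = (y^2 - 9*y + 8)/(y - 5)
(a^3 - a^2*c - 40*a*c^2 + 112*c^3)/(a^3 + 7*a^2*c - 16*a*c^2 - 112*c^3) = (a - 4*c)/(a + 4*c)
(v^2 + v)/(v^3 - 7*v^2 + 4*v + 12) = v/(v^2 - 8*v + 12)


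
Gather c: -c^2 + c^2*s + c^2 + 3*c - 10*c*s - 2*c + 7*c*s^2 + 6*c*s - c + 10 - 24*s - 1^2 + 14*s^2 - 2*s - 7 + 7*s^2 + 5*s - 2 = c^2*s + c*(7*s^2 - 4*s) + 21*s^2 - 21*s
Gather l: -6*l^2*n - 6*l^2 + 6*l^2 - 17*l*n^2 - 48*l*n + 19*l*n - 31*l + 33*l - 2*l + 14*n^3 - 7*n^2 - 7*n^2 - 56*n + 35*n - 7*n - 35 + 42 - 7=-6*l^2*n + l*(-17*n^2 - 29*n) + 14*n^3 - 14*n^2 - 28*n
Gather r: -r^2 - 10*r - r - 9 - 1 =-r^2 - 11*r - 10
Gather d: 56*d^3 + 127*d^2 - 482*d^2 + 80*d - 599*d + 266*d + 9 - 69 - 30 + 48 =56*d^3 - 355*d^2 - 253*d - 42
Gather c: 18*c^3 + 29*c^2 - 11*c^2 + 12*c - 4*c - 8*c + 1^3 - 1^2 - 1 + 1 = 18*c^3 + 18*c^2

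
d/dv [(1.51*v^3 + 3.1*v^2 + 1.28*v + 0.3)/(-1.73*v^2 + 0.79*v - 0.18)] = (-2.6123*v^4 + 2.3858*v^3 + 3.848*v^2 - 0.0779999999999998*v - 0.4674)/(2.9929*v^4 - 2.7334*v^3 + 1.2469*v^2 - 0.2844*v + 0.0324)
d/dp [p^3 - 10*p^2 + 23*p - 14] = 3*p^2 - 20*p + 23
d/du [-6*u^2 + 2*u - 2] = 2 - 12*u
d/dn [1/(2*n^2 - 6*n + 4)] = (3/2 - n)/(n^2 - 3*n + 2)^2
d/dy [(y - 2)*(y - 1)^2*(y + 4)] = 4*y^3 - 22*y + 18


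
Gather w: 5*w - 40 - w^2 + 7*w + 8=-w^2 + 12*w - 32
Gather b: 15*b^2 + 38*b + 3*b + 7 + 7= 15*b^2 + 41*b + 14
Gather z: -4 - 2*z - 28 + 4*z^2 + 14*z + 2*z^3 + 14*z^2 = 2*z^3 + 18*z^2 + 12*z - 32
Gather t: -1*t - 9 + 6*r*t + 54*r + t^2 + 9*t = 54*r + t^2 + t*(6*r + 8) - 9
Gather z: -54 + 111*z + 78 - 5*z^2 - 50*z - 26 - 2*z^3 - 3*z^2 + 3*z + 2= -2*z^3 - 8*z^2 + 64*z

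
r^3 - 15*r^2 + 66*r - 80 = (r - 8)*(r - 5)*(r - 2)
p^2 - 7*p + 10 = (p - 5)*(p - 2)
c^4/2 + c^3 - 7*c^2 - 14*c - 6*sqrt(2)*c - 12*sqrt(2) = (c/2 + 1)*(c - 3*sqrt(2))*(c + sqrt(2))*(c + 2*sqrt(2))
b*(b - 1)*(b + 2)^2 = b^4 + 3*b^3 - 4*b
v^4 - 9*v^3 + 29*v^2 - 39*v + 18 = (v - 3)^2*(v - 2)*(v - 1)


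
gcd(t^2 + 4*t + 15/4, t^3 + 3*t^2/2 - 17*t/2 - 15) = t + 5/2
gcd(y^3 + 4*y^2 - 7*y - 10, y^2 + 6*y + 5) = y^2 + 6*y + 5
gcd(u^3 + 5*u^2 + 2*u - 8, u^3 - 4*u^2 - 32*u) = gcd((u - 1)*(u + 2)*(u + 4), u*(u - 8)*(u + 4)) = u + 4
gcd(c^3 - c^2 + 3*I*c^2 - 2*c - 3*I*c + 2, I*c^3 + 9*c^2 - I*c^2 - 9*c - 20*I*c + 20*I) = c - 1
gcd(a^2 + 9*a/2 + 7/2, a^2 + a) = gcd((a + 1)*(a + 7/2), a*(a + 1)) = a + 1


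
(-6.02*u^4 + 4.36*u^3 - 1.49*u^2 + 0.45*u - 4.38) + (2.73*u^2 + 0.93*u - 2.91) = -6.02*u^4 + 4.36*u^3 + 1.24*u^2 + 1.38*u - 7.29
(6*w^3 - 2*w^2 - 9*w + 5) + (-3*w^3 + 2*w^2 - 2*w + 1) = 3*w^3 - 11*w + 6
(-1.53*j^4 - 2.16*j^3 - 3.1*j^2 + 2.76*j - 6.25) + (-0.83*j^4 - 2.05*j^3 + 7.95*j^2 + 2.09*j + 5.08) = -2.36*j^4 - 4.21*j^3 + 4.85*j^2 + 4.85*j - 1.17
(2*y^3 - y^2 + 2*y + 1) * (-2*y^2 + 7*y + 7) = -4*y^5 + 16*y^4 + 3*y^3 + 5*y^2 + 21*y + 7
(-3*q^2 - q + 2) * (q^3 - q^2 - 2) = -3*q^5 + 2*q^4 + 3*q^3 + 4*q^2 + 2*q - 4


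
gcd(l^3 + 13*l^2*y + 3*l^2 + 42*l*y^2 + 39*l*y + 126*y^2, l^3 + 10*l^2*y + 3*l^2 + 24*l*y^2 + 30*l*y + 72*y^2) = l^2 + 6*l*y + 3*l + 18*y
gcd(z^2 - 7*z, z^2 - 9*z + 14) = z - 7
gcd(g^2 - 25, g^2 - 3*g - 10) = g - 5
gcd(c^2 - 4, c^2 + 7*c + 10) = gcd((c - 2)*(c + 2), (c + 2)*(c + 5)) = c + 2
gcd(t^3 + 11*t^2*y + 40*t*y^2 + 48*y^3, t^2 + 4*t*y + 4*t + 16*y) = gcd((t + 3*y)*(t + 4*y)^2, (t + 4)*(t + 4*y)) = t + 4*y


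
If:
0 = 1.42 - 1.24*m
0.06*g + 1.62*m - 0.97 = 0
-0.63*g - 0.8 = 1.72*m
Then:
No Solution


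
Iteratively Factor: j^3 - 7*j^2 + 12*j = (j - 3)*(j^2 - 4*j) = (j - 4)*(j - 3)*(j)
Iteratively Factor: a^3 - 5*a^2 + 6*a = (a)*(a^2 - 5*a + 6) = a*(a - 3)*(a - 2)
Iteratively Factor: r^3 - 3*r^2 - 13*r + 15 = (r + 3)*(r^2 - 6*r + 5) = (r - 5)*(r + 3)*(r - 1)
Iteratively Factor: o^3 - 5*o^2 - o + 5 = (o + 1)*(o^2 - 6*o + 5) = (o - 5)*(o + 1)*(o - 1)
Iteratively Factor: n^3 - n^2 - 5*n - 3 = (n + 1)*(n^2 - 2*n - 3) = (n - 3)*(n + 1)*(n + 1)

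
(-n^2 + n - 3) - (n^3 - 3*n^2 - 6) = -n^3 + 2*n^2 + n + 3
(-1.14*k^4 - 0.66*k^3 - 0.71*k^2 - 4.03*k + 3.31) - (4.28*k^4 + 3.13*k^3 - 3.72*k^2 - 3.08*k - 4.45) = -5.42*k^4 - 3.79*k^3 + 3.01*k^2 - 0.95*k + 7.76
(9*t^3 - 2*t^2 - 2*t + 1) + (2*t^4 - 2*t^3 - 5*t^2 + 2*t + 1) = 2*t^4 + 7*t^3 - 7*t^2 + 2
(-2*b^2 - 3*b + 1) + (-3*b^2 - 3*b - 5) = -5*b^2 - 6*b - 4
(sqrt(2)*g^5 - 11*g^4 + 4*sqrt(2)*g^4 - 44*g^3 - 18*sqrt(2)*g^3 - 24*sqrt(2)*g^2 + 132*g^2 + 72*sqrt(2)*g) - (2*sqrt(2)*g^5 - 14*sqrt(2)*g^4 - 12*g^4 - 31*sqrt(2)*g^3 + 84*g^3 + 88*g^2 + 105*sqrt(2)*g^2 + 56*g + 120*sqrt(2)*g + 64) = -sqrt(2)*g^5 + g^4 + 18*sqrt(2)*g^4 - 128*g^3 + 13*sqrt(2)*g^3 - 129*sqrt(2)*g^2 + 44*g^2 - 48*sqrt(2)*g - 56*g - 64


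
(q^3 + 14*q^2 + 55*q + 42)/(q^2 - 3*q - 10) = (q^3 + 14*q^2 + 55*q + 42)/(q^2 - 3*q - 10)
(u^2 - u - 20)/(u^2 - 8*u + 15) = (u + 4)/(u - 3)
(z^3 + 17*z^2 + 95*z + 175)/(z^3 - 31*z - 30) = (z^2 + 12*z + 35)/(z^2 - 5*z - 6)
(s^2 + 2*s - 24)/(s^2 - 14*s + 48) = (s^2 + 2*s - 24)/(s^2 - 14*s + 48)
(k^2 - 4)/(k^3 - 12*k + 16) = (k + 2)/(k^2 + 2*k - 8)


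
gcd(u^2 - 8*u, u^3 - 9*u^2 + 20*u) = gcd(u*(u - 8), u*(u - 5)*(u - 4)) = u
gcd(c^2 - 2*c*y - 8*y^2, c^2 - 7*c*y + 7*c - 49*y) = 1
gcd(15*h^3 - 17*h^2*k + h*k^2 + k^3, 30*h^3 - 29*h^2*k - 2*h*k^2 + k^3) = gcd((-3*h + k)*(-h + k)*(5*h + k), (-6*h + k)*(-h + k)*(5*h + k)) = 5*h^2 - 4*h*k - k^2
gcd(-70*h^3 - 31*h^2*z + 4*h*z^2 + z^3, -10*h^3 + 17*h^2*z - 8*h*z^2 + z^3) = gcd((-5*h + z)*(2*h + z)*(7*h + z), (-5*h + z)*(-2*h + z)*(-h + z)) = -5*h + z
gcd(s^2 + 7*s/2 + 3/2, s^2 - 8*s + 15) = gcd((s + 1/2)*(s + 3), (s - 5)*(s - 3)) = 1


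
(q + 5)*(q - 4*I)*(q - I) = q^3 + 5*q^2 - 5*I*q^2 - 4*q - 25*I*q - 20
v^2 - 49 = (v - 7)*(v + 7)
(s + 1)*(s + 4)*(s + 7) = s^3 + 12*s^2 + 39*s + 28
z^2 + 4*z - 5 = (z - 1)*(z + 5)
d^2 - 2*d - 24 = (d - 6)*(d + 4)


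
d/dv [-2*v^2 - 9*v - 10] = -4*v - 9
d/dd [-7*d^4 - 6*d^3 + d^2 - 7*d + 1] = -28*d^3 - 18*d^2 + 2*d - 7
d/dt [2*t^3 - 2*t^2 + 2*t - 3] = 6*t^2 - 4*t + 2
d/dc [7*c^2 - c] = 14*c - 1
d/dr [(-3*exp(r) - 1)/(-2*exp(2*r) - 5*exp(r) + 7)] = (-(3*exp(r) + 1)*(4*exp(r) + 5) + 6*exp(2*r) + 15*exp(r) - 21)*exp(r)/(2*exp(2*r) + 5*exp(r) - 7)^2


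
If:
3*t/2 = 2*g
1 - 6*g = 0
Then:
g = 1/6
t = 2/9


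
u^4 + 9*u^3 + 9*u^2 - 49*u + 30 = (u - 1)^2*(u + 5)*(u + 6)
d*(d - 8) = d^2 - 8*d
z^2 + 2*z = z*(z + 2)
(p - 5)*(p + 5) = p^2 - 25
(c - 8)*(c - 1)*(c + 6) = c^3 - 3*c^2 - 46*c + 48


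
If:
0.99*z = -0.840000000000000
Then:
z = -0.85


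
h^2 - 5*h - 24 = (h - 8)*(h + 3)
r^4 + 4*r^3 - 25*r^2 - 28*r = r*(r - 4)*(r + 1)*(r + 7)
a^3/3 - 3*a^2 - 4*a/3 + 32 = (a/3 + 1)*(a - 8)*(a - 4)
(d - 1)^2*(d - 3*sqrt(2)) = d^3 - 3*sqrt(2)*d^2 - 2*d^2 + d + 6*sqrt(2)*d - 3*sqrt(2)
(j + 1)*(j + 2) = j^2 + 3*j + 2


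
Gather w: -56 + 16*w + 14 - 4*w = 12*w - 42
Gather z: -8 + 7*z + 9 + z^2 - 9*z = z^2 - 2*z + 1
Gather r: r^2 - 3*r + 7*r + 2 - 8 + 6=r^2 + 4*r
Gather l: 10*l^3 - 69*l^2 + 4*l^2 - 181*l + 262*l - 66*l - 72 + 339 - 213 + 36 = 10*l^3 - 65*l^2 + 15*l + 90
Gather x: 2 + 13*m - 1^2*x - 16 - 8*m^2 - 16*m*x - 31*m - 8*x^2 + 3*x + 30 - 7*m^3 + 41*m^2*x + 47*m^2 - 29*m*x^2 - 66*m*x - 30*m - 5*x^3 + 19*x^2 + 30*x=-7*m^3 + 39*m^2 - 48*m - 5*x^3 + x^2*(11 - 29*m) + x*(41*m^2 - 82*m + 32) + 16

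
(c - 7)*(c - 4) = c^2 - 11*c + 28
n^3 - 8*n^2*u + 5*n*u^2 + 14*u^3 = (n - 7*u)*(n - 2*u)*(n + u)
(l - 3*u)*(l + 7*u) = l^2 + 4*l*u - 21*u^2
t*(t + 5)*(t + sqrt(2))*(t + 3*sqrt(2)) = t^4 + 5*t^3 + 4*sqrt(2)*t^3 + 6*t^2 + 20*sqrt(2)*t^2 + 30*t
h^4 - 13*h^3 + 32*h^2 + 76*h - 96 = (h - 8)*(h - 6)*(h - 1)*(h + 2)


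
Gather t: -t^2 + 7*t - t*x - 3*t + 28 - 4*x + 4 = -t^2 + t*(4 - x) - 4*x + 32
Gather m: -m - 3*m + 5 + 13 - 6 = 12 - 4*m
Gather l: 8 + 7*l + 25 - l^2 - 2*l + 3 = -l^2 + 5*l + 36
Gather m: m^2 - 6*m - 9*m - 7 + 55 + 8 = m^2 - 15*m + 56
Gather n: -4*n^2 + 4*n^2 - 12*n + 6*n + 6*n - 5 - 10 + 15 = 0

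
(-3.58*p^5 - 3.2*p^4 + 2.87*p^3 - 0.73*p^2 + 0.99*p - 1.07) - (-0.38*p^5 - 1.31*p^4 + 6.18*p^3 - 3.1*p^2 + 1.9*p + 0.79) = -3.2*p^5 - 1.89*p^4 - 3.31*p^3 + 2.37*p^2 - 0.91*p - 1.86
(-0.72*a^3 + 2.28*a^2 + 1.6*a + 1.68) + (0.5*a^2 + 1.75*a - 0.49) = -0.72*a^3 + 2.78*a^2 + 3.35*a + 1.19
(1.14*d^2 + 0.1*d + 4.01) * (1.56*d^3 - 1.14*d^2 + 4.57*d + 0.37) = 1.7784*d^5 - 1.1436*d^4 + 11.3514*d^3 - 3.6926*d^2 + 18.3627*d + 1.4837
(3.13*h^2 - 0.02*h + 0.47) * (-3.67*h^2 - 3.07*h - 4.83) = -11.4871*h^4 - 9.5357*h^3 - 16.7814*h^2 - 1.3463*h - 2.2701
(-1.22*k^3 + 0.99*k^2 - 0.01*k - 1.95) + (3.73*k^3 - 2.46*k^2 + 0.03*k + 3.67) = 2.51*k^3 - 1.47*k^2 + 0.02*k + 1.72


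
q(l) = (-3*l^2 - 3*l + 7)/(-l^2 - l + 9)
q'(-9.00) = 0.09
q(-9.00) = 3.32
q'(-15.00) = 0.01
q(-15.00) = 3.10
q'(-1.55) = 0.63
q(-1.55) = 0.55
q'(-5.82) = 0.59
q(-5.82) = 4.05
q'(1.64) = -3.92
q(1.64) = -1.28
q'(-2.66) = 4.11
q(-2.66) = -1.36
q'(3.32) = -5.35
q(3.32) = 6.74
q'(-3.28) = 48.03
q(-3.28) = -10.14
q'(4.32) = -0.99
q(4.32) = 4.43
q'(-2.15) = 1.55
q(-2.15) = -0.06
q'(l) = (-6*l - 3)/(-l^2 - l + 9) + (2*l + 1)*(-3*l^2 - 3*l + 7)/(-l^2 - l + 9)^2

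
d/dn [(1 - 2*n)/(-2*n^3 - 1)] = 2*(-4*n^3 + 3*n^2 + 1)/(4*n^6 + 4*n^3 + 1)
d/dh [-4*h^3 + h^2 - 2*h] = -12*h^2 + 2*h - 2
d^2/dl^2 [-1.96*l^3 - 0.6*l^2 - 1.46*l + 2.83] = -11.76*l - 1.2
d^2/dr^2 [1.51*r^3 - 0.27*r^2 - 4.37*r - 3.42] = 9.06*r - 0.54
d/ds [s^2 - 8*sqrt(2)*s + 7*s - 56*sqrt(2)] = 2*s - 8*sqrt(2) + 7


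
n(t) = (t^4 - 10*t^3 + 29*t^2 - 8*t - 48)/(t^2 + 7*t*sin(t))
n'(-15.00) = -119.86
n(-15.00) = 310.19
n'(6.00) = -2.08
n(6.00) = 3.46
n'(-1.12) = -11.74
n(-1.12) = 1.56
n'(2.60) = 0.56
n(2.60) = -0.17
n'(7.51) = 2.40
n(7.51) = 4.47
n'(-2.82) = -61.82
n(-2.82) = 34.72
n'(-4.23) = -130.04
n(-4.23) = -189.70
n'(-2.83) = -63.46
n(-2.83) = 35.34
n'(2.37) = 0.78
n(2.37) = -0.33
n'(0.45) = 135.64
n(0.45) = -29.63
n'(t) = (4*t^3 - 30*t^2 + 58*t - 8)/(t^2 + 7*t*sin(t)) + (-7*t*cos(t) - 2*t - 7*sin(t))*(t^4 - 10*t^3 + 29*t^2 - 8*t - 48)/(t^2 + 7*t*sin(t))^2 = (2*t*(t + 7*sin(t))*(2*t^3 - 15*t^2 + 29*t - 4) + (7*t*cos(t) + 2*t + 7*sin(t))*(-t^4 + 10*t^3 - 29*t^2 + 8*t + 48))/(t^2*(t + 7*sin(t))^2)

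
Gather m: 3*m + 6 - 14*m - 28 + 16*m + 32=5*m + 10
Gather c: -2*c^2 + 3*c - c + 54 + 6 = -2*c^2 + 2*c + 60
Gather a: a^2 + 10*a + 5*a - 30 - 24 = a^2 + 15*a - 54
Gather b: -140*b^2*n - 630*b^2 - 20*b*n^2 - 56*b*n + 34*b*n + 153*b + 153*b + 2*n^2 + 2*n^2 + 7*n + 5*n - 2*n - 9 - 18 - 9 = b^2*(-140*n - 630) + b*(-20*n^2 - 22*n + 306) + 4*n^2 + 10*n - 36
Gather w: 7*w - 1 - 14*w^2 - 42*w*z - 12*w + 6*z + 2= -14*w^2 + w*(-42*z - 5) + 6*z + 1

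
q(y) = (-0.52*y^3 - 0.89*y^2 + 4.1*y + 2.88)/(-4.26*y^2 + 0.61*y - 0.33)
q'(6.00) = 0.16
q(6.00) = 0.78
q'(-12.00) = 0.13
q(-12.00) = -1.17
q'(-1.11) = -0.13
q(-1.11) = 0.33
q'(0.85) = 3.79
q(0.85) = -1.87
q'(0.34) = 19.70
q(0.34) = -6.75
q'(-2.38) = 0.17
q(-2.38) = 0.19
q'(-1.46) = 0.09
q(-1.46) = 0.33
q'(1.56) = 0.94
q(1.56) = -0.53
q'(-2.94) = 0.17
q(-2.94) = 0.09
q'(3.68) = 0.23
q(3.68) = 0.36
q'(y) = (8.52*y - 0.61)*(-0.52*y^3 - 0.89*y^2 + 4.1*y + 2.88)/(-4.26*y^2 + 0.61*y - 0.33)^2 + (-1.56*y^2 - 1.78*y + 4.1)/(-4.26*y^2 + 0.61*y - 0.33)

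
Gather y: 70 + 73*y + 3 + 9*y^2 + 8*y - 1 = 9*y^2 + 81*y + 72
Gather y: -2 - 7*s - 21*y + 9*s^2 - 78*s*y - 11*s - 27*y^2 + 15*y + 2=9*s^2 - 18*s - 27*y^2 + y*(-78*s - 6)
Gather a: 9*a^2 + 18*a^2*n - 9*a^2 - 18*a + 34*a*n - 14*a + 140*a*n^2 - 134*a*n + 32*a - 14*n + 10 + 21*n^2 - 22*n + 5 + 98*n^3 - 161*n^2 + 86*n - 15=18*a^2*n + a*(140*n^2 - 100*n) + 98*n^3 - 140*n^2 + 50*n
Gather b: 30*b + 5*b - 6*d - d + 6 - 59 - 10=35*b - 7*d - 63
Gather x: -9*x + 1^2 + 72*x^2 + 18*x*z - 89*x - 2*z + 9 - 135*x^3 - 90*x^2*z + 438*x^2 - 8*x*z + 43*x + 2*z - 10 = -135*x^3 + x^2*(510 - 90*z) + x*(10*z - 55)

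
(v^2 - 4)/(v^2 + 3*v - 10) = (v + 2)/(v + 5)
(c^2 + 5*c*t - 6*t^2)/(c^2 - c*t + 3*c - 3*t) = (c + 6*t)/(c + 3)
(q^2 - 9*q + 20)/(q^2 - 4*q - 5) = (q - 4)/(q + 1)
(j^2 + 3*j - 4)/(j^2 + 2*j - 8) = (j - 1)/(j - 2)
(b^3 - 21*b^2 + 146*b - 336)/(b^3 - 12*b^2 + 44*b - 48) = (b^2 - 15*b + 56)/(b^2 - 6*b + 8)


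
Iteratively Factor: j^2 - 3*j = (j)*(j - 3)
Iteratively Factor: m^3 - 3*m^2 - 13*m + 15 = (m - 1)*(m^2 - 2*m - 15) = (m - 5)*(m - 1)*(m + 3)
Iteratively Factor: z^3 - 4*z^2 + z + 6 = (z - 2)*(z^2 - 2*z - 3) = (z - 2)*(z + 1)*(z - 3)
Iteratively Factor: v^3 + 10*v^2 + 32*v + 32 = (v + 4)*(v^2 + 6*v + 8) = (v + 4)^2*(v + 2)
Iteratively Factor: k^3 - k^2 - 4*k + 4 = (k + 2)*(k^2 - 3*k + 2) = (k - 1)*(k + 2)*(k - 2)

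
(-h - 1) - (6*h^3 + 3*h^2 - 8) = -6*h^3 - 3*h^2 - h + 7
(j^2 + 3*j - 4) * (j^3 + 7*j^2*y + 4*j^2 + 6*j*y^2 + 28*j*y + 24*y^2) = j^5 + 7*j^4*y + 7*j^4 + 6*j^3*y^2 + 49*j^3*y + 8*j^3 + 42*j^2*y^2 + 56*j^2*y - 16*j^2 + 48*j*y^2 - 112*j*y - 96*y^2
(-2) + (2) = 0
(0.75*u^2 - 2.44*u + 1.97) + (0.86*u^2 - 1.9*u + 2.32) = 1.61*u^2 - 4.34*u + 4.29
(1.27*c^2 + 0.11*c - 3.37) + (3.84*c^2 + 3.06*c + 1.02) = 5.11*c^2 + 3.17*c - 2.35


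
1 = 1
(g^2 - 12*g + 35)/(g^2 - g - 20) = (g - 7)/(g + 4)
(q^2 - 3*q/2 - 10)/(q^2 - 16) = (q + 5/2)/(q + 4)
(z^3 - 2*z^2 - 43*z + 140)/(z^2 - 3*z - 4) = (z^2 + 2*z - 35)/(z + 1)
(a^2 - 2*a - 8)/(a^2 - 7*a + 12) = (a + 2)/(a - 3)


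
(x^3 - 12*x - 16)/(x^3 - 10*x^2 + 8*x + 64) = (x + 2)/(x - 8)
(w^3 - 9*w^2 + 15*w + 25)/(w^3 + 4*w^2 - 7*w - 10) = (w^2 - 10*w + 25)/(w^2 + 3*w - 10)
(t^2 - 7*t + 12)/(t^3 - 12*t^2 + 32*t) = (t - 3)/(t*(t - 8))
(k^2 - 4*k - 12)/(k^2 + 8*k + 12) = (k - 6)/(k + 6)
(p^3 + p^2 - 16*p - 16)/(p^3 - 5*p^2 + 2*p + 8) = (p + 4)/(p - 2)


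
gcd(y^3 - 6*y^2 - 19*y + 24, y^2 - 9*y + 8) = y^2 - 9*y + 8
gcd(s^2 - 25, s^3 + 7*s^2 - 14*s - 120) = s + 5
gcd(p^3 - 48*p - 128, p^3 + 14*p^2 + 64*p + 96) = p^2 + 8*p + 16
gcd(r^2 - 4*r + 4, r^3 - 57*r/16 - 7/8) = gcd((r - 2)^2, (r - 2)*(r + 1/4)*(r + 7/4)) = r - 2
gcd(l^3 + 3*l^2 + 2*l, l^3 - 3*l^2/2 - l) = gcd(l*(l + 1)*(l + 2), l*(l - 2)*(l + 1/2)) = l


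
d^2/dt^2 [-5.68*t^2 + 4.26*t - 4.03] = -11.3600000000000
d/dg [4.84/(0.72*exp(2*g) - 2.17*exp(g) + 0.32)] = (10.5028 - 6.9696*exp(g))*exp(g)/(0.72*exp(2*g) - 2.17*exp(g) + 0.32)^2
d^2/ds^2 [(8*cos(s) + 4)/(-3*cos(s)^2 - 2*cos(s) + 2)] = 24*(4*(1 - cos(s)^2)^2 + 3*cos(s)^5 + 9*cos(s)^3 + 5*cos(s)^2 - 16*cos(s) - 10)/(3*cos(s)^2 + 2*cos(s) - 2)^3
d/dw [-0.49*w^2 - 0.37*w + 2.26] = -0.98*w - 0.37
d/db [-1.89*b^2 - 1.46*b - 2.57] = -3.78*b - 1.46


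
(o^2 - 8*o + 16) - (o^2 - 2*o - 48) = 64 - 6*o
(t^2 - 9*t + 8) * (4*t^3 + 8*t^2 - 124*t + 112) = 4*t^5 - 28*t^4 - 164*t^3 + 1292*t^2 - 2000*t + 896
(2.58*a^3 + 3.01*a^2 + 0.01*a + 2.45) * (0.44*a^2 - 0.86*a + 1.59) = 1.1352*a^5 - 0.8944*a^4 + 1.518*a^3 + 5.8553*a^2 - 2.0911*a + 3.8955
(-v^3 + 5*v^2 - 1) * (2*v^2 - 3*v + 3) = -2*v^5 + 13*v^4 - 18*v^3 + 13*v^2 + 3*v - 3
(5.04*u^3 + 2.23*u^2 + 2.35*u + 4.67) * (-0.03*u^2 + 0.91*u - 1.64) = -0.1512*u^5 + 4.5195*u^4 - 6.3068*u^3 - 1.6588*u^2 + 0.3957*u - 7.6588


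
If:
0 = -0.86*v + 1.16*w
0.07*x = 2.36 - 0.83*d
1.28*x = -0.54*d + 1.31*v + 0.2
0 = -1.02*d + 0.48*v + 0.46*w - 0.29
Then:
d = 2.61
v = 3.60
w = 2.67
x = 2.74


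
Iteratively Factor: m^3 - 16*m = (m + 4)*(m^2 - 4*m) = (m - 4)*(m + 4)*(m)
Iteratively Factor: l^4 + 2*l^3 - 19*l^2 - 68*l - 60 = (l + 3)*(l^3 - l^2 - 16*l - 20) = (l + 2)*(l + 3)*(l^2 - 3*l - 10) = (l - 5)*(l + 2)*(l + 3)*(l + 2)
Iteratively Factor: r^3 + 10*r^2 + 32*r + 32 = (r + 4)*(r^2 + 6*r + 8) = (r + 4)^2*(r + 2)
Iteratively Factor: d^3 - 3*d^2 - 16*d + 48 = (d - 3)*(d^2 - 16) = (d - 4)*(d - 3)*(d + 4)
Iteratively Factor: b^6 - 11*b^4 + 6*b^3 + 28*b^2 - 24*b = (b + 2)*(b^5 - 2*b^4 - 7*b^3 + 20*b^2 - 12*b) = b*(b + 2)*(b^4 - 2*b^3 - 7*b^2 + 20*b - 12) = b*(b + 2)*(b + 3)*(b^3 - 5*b^2 + 8*b - 4) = b*(b - 2)*(b + 2)*(b + 3)*(b^2 - 3*b + 2) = b*(b - 2)^2*(b + 2)*(b + 3)*(b - 1)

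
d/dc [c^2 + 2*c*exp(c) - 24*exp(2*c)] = 2*c*exp(c) + 2*c - 48*exp(2*c) + 2*exp(c)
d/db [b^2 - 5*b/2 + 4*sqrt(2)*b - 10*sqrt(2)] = 2*b - 5/2 + 4*sqrt(2)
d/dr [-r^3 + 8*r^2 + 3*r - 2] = -3*r^2 + 16*r + 3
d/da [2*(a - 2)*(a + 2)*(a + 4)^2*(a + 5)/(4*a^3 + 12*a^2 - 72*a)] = (a^7 + 11*a^6 + 3*a^5 - 287*a^4 - 712*a^3 + 564*a^2 + 960*a - 2880)/(a^2*(a^4 + 6*a^3 - 27*a^2 - 108*a + 324))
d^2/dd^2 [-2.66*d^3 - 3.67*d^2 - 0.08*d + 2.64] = -15.96*d - 7.34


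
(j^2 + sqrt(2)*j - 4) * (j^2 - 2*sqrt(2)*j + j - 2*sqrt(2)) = j^4 - sqrt(2)*j^3 + j^3 - 8*j^2 - sqrt(2)*j^2 - 8*j + 8*sqrt(2)*j + 8*sqrt(2)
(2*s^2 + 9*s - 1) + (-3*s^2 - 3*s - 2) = -s^2 + 6*s - 3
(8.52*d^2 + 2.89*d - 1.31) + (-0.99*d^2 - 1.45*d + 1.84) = 7.53*d^2 + 1.44*d + 0.53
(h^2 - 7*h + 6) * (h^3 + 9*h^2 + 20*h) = h^5 + 2*h^4 - 37*h^3 - 86*h^2 + 120*h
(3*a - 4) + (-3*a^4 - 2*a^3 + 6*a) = -3*a^4 - 2*a^3 + 9*a - 4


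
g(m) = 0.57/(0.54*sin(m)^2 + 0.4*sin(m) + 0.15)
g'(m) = 0.57*(-1.08*sin(m)*cos(m) - 0.4*cos(m))/(0.54*sin(m)^2 + 0.4*sin(m) + 0.15)^2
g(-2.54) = 5.90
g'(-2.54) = -10.64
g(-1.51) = 1.97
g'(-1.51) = 0.28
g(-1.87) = 2.19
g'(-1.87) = -1.56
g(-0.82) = 3.90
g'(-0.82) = 7.09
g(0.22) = 2.17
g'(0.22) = -5.11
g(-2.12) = 2.83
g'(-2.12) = -3.81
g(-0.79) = 4.12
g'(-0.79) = 7.70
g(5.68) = 5.88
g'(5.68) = 10.64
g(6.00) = 7.09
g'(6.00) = -8.32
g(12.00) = 6.27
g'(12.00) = 10.46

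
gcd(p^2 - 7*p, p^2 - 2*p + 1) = 1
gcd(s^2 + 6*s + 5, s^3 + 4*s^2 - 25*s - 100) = s + 5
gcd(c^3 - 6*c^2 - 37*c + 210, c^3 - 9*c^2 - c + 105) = c^2 - 12*c + 35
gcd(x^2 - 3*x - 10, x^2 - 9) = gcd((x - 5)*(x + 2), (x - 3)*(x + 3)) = 1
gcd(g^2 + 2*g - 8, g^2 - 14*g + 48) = 1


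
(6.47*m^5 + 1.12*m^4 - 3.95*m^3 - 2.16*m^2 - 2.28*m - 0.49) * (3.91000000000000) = 25.2977*m^5 + 4.3792*m^4 - 15.4445*m^3 - 8.4456*m^2 - 8.9148*m - 1.9159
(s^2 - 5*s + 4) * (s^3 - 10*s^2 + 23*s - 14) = s^5 - 15*s^4 + 77*s^3 - 169*s^2 + 162*s - 56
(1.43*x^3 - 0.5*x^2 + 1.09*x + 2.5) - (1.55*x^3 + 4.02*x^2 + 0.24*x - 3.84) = -0.12*x^3 - 4.52*x^2 + 0.85*x + 6.34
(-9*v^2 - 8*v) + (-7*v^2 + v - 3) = -16*v^2 - 7*v - 3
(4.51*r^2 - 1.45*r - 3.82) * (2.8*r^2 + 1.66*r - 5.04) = 12.628*r^4 + 3.4266*r^3 - 35.8334*r^2 + 0.9668*r + 19.2528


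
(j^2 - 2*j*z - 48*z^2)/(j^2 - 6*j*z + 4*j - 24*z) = (j^2 - 2*j*z - 48*z^2)/(j^2 - 6*j*z + 4*j - 24*z)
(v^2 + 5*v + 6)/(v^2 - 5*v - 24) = (v + 2)/(v - 8)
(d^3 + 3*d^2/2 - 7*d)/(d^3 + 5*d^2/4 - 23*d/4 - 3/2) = 2*d*(2*d + 7)/(4*d^2 + 13*d + 3)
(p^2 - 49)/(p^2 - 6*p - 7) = (p + 7)/(p + 1)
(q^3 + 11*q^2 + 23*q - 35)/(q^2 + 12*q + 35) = q - 1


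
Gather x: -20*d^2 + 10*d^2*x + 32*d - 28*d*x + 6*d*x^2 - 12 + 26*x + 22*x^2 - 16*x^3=-20*d^2 + 32*d - 16*x^3 + x^2*(6*d + 22) + x*(10*d^2 - 28*d + 26) - 12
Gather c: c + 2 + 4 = c + 6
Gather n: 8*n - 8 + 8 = 8*n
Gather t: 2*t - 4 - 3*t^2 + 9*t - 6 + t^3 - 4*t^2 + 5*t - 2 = t^3 - 7*t^2 + 16*t - 12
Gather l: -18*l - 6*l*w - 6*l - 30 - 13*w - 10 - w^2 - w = l*(-6*w - 24) - w^2 - 14*w - 40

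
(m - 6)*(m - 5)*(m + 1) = m^3 - 10*m^2 + 19*m + 30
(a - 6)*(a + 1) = a^2 - 5*a - 6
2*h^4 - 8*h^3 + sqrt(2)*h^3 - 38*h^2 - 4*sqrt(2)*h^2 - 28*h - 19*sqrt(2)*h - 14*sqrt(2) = (h - 7)*(h + 2)*(sqrt(2)*h + 1)*(sqrt(2)*h + sqrt(2))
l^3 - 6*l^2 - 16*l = l*(l - 8)*(l + 2)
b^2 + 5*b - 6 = (b - 1)*(b + 6)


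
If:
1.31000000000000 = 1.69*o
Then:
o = 0.78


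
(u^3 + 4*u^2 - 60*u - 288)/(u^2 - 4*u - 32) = (u^2 + 12*u + 36)/(u + 4)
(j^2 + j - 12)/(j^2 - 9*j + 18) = (j + 4)/(j - 6)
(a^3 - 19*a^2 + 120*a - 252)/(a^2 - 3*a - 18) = (a^2 - 13*a + 42)/(a + 3)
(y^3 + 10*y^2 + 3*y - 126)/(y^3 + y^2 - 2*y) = (y^3 + 10*y^2 + 3*y - 126)/(y*(y^2 + y - 2))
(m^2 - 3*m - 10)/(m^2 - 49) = (m^2 - 3*m - 10)/(m^2 - 49)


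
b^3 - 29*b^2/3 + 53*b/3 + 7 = (b - 7)*(b - 3)*(b + 1/3)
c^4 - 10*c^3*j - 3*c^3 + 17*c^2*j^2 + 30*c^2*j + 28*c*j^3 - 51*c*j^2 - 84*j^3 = (c - 3)*(c - 7*j)*(c - 4*j)*(c + j)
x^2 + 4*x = x*(x + 4)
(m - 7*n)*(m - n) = m^2 - 8*m*n + 7*n^2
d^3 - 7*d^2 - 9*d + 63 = (d - 7)*(d - 3)*(d + 3)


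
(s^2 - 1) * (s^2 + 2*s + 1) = s^4 + 2*s^3 - 2*s - 1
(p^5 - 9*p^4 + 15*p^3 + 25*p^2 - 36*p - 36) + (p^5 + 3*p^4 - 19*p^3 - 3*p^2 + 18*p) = 2*p^5 - 6*p^4 - 4*p^3 + 22*p^2 - 18*p - 36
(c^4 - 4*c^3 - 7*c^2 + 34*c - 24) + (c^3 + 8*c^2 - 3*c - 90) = c^4 - 3*c^3 + c^2 + 31*c - 114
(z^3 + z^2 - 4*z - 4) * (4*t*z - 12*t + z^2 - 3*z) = 4*t*z^4 - 8*t*z^3 - 28*t*z^2 + 32*t*z + 48*t + z^5 - 2*z^4 - 7*z^3 + 8*z^2 + 12*z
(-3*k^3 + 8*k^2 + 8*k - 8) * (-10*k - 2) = 30*k^4 - 74*k^3 - 96*k^2 + 64*k + 16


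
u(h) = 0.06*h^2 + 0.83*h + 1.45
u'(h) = 0.12*h + 0.83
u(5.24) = 7.45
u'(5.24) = 1.46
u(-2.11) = -0.03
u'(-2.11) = 0.58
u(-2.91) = -0.46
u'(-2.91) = 0.48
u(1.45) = 2.78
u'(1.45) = 1.00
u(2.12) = 3.48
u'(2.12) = 1.08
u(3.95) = 5.66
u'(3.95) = 1.30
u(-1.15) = 0.57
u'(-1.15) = 0.69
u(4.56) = 6.48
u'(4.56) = 1.38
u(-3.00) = -0.50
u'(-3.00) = 0.47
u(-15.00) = 2.50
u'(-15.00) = -0.97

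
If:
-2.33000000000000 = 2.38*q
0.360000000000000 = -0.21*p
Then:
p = -1.71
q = -0.98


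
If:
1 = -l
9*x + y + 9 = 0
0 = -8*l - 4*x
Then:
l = -1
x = 2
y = -27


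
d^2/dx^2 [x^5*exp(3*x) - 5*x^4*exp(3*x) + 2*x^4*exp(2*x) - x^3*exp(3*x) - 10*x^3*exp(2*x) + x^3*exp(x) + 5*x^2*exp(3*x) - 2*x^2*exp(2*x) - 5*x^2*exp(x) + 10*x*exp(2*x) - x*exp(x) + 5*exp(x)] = (9*x^5*exp(2*x) - 15*x^4*exp(2*x) + 8*x^4*exp(x) - 109*x^3*exp(2*x) - 8*x^3*exp(x) + x^3 - 33*x^2*exp(2*x) - 104*x^2*exp(x) + x^2 + 54*x*exp(2*x) - 36*x*exp(x) - 15*x + 10*exp(2*x) + 36*exp(x) - 7)*exp(x)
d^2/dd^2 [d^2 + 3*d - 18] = 2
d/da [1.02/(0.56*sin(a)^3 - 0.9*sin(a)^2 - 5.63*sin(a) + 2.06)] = (-1.7136*sin(a)^2 + 1.836*sin(a) + 5.7426)*cos(a)/(0.56*sin(a)^3 - 0.9*sin(a)^2 - 5.63*sin(a) + 2.06)^2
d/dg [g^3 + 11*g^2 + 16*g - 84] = 3*g^2 + 22*g + 16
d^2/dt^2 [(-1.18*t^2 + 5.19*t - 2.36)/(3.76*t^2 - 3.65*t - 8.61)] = (114.359648*t^3 - 429.393504*t^2 + 1202.445744*t - 716.844418)/(53.157376*t^6 - 154.80672*t^5 - 214.896408*t^4 + 660.354715*t^3 + 492.089913*t^2 - 811.746495*t - 638.277381)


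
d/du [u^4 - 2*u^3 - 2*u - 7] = 4*u^3 - 6*u^2 - 2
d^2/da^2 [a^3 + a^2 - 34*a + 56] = 6*a + 2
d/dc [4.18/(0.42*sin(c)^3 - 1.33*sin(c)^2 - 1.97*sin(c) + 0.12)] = (-5.2668*sin(c)^2 + 11.1188*sin(c) + 8.2346)*cos(c)/(0.42*sin(c)^3 - 1.33*sin(c)^2 - 1.97*sin(c) + 0.12)^2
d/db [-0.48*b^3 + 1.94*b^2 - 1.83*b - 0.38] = -1.44*b^2 + 3.88*b - 1.83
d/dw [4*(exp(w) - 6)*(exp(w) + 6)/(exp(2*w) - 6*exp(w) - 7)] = (-24*exp(2*w) + 232*exp(w) - 864)*exp(w)/(exp(4*w) - 12*exp(3*w) + 22*exp(2*w) + 84*exp(w) + 49)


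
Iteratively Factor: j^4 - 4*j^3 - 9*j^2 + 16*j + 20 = (j - 5)*(j^3 + j^2 - 4*j - 4) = (j - 5)*(j - 2)*(j^2 + 3*j + 2) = (j - 5)*(j - 2)*(j + 2)*(j + 1)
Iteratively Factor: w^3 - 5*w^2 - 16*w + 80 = (w - 5)*(w^2 - 16) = (w - 5)*(w - 4)*(w + 4)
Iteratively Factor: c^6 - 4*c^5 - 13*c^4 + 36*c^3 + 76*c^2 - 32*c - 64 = (c - 4)*(c^5 - 13*c^3 - 16*c^2 + 12*c + 16) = (c - 4)^2*(c^4 + 4*c^3 + 3*c^2 - 4*c - 4) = (c - 4)^2*(c + 1)*(c^3 + 3*c^2 - 4) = (c - 4)^2*(c + 1)*(c + 2)*(c^2 + c - 2) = (c - 4)^2*(c - 1)*(c + 1)*(c + 2)*(c + 2)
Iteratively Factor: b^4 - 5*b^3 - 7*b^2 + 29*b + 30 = (b + 1)*(b^3 - 6*b^2 - b + 30) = (b - 3)*(b + 1)*(b^2 - 3*b - 10) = (b - 5)*(b - 3)*(b + 1)*(b + 2)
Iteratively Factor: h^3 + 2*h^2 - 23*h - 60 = (h + 4)*(h^2 - 2*h - 15) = (h + 3)*(h + 4)*(h - 5)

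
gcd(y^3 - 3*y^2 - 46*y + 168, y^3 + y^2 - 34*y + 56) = y^2 + 3*y - 28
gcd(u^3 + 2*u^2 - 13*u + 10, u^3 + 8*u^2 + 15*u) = u + 5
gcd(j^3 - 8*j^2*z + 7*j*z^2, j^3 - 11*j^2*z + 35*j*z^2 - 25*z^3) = -j + z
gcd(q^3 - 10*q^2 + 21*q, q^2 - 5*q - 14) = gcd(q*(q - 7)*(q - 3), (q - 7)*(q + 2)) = q - 7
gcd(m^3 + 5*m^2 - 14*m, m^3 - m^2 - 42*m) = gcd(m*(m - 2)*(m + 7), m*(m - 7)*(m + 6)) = m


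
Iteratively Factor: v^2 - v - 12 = (v + 3)*(v - 4)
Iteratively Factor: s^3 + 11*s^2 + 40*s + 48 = (s + 3)*(s^2 + 8*s + 16) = (s + 3)*(s + 4)*(s + 4)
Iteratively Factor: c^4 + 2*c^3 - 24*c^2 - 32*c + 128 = (c + 4)*(c^3 - 2*c^2 - 16*c + 32) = (c - 4)*(c + 4)*(c^2 + 2*c - 8) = (c - 4)*(c - 2)*(c + 4)*(c + 4)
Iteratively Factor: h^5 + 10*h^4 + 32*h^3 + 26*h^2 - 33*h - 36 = (h + 3)*(h^4 + 7*h^3 + 11*h^2 - 7*h - 12) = (h + 3)*(h + 4)*(h^3 + 3*h^2 - h - 3) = (h + 1)*(h + 3)*(h + 4)*(h^2 + 2*h - 3) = (h - 1)*(h + 1)*(h + 3)*(h + 4)*(h + 3)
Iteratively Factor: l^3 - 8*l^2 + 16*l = (l - 4)*(l^2 - 4*l) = (l - 4)^2*(l)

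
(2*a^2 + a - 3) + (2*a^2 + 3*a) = 4*a^2 + 4*a - 3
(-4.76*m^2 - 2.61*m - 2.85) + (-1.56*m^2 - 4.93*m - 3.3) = -6.32*m^2 - 7.54*m - 6.15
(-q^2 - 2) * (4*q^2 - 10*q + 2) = -4*q^4 + 10*q^3 - 10*q^2 + 20*q - 4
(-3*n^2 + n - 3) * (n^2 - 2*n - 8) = -3*n^4 + 7*n^3 + 19*n^2 - 2*n + 24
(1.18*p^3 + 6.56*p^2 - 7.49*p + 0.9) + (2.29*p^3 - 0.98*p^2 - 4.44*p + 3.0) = 3.47*p^3 + 5.58*p^2 - 11.93*p + 3.9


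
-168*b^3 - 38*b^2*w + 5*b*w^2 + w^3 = (-6*b + w)*(4*b + w)*(7*b + w)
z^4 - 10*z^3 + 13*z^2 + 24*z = z*(z - 8)*(z - 3)*(z + 1)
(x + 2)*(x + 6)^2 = x^3 + 14*x^2 + 60*x + 72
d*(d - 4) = d^2 - 4*d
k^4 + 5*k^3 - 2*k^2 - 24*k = k*(k - 2)*(k + 3)*(k + 4)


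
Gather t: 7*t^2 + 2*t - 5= 7*t^2 + 2*t - 5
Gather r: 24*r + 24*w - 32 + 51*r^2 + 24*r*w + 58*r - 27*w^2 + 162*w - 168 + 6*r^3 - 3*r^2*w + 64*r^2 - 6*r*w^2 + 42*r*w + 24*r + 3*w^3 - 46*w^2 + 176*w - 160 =6*r^3 + r^2*(115 - 3*w) + r*(-6*w^2 + 66*w + 106) + 3*w^3 - 73*w^2 + 362*w - 360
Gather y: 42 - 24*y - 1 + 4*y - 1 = 40 - 20*y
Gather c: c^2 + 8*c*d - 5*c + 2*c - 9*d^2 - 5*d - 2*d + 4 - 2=c^2 + c*(8*d - 3) - 9*d^2 - 7*d + 2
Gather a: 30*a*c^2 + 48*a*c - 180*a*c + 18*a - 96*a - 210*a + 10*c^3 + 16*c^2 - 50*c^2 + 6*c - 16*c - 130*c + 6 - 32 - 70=a*(30*c^2 - 132*c - 288) + 10*c^3 - 34*c^2 - 140*c - 96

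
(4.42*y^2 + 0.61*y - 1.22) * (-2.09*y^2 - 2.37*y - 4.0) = -9.2378*y^4 - 11.7503*y^3 - 16.5759*y^2 + 0.4514*y + 4.88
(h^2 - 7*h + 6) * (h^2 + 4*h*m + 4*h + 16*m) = h^4 + 4*h^3*m - 3*h^3 - 12*h^2*m - 22*h^2 - 88*h*m + 24*h + 96*m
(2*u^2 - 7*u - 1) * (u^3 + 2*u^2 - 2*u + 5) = 2*u^5 - 3*u^4 - 19*u^3 + 22*u^2 - 33*u - 5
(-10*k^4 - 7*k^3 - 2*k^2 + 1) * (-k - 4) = 10*k^5 + 47*k^4 + 30*k^3 + 8*k^2 - k - 4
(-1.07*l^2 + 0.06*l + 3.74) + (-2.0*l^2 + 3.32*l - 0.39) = -3.07*l^2 + 3.38*l + 3.35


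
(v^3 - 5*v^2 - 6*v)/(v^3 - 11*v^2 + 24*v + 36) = v/(v - 6)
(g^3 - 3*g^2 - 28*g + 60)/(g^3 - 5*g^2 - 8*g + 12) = (g^2 + 3*g - 10)/(g^2 + g - 2)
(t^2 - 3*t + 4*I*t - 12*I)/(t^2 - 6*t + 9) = (t + 4*I)/(t - 3)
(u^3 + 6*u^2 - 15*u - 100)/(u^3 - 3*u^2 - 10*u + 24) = (u^2 + 10*u + 25)/(u^2 + u - 6)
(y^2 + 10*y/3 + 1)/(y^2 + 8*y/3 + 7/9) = 3*(y + 3)/(3*y + 7)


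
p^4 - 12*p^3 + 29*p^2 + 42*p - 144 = (p - 8)*(p - 3)^2*(p + 2)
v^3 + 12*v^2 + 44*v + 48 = (v + 2)*(v + 4)*(v + 6)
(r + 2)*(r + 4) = r^2 + 6*r + 8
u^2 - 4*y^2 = (u - 2*y)*(u + 2*y)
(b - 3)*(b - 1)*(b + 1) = b^3 - 3*b^2 - b + 3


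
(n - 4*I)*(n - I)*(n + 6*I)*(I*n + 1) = I*n^4 + 27*I*n^2 + 50*n - 24*I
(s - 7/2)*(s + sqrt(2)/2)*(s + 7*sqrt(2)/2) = s^3 - 7*s^2/2 + 4*sqrt(2)*s^2 - 14*sqrt(2)*s + 7*s/2 - 49/4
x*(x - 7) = x^2 - 7*x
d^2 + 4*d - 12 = (d - 2)*(d + 6)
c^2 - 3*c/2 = c*(c - 3/2)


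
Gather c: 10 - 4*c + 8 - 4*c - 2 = 16 - 8*c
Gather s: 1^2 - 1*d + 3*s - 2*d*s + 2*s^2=-d + 2*s^2 + s*(3 - 2*d) + 1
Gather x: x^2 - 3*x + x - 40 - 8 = x^2 - 2*x - 48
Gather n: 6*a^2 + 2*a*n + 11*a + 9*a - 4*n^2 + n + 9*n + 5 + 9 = 6*a^2 + 20*a - 4*n^2 + n*(2*a + 10) + 14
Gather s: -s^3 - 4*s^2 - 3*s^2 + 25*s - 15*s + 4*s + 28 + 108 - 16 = -s^3 - 7*s^2 + 14*s + 120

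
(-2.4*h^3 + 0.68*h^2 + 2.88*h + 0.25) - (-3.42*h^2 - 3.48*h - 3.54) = -2.4*h^3 + 4.1*h^2 + 6.36*h + 3.79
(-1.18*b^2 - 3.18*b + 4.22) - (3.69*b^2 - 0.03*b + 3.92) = -4.87*b^2 - 3.15*b + 0.3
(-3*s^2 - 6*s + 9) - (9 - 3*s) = -3*s^2 - 3*s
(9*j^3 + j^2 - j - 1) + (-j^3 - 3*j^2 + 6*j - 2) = 8*j^3 - 2*j^2 + 5*j - 3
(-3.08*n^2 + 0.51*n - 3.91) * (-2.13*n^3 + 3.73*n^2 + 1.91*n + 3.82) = 6.5604*n^5 - 12.5747*n^4 + 4.3478*n^3 - 25.3758*n^2 - 5.5199*n - 14.9362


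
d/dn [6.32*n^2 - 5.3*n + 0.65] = 12.64*n - 5.3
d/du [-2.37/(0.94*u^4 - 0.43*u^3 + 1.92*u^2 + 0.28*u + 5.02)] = (8.9112*u^3 - 3.0573*u^2 + 9.1008*u + 0.6636)/(0.94*u^4 - 0.43*u^3 + 1.92*u^2 + 0.28*u + 5.02)^2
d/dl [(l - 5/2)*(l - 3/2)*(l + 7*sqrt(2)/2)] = 3*l^2 - 8*l + 7*sqrt(2)*l - 14*sqrt(2) + 15/4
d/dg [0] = 0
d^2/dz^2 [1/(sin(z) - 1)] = -(sin(z) + 2)/(sin(z) - 1)^2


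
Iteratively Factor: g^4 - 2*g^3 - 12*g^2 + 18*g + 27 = (g + 1)*(g^3 - 3*g^2 - 9*g + 27) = (g - 3)*(g + 1)*(g^2 - 9) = (g - 3)^2*(g + 1)*(g + 3)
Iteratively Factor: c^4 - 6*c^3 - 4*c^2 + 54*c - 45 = (c - 3)*(c^3 - 3*c^2 - 13*c + 15) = (c - 3)*(c + 3)*(c^2 - 6*c + 5) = (c - 5)*(c - 3)*(c + 3)*(c - 1)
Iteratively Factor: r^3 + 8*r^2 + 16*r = (r + 4)*(r^2 + 4*r) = r*(r + 4)*(r + 4)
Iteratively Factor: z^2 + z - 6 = (z - 2)*(z + 3)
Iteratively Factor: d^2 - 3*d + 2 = (d - 1)*(d - 2)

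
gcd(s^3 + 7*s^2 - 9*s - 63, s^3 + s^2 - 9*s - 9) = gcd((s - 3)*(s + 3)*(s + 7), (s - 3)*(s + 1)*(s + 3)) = s^2 - 9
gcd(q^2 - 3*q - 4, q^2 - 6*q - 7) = q + 1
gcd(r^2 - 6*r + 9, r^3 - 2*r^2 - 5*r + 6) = r - 3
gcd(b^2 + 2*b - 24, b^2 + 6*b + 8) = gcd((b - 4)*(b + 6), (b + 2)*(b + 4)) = 1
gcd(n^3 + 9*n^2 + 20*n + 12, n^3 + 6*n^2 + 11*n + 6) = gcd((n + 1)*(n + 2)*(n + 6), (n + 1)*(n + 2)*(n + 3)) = n^2 + 3*n + 2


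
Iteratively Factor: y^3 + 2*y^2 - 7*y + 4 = (y - 1)*(y^2 + 3*y - 4) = (y - 1)*(y + 4)*(y - 1)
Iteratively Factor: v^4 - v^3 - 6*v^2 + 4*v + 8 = (v + 1)*(v^3 - 2*v^2 - 4*v + 8) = (v - 2)*(v + 1)*(v^2 - 4) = (v - 2)*(v + 1)*(v + 2)*(v - 2)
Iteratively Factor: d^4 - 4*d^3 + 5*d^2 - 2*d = (d - 2)*(d^3 - 2*d^2 + d) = (d - 2)*(d - 1)*(d^2 - d) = d*(d - 2)*(d - 1)*(d - 1)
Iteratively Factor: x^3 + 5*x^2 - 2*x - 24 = (x - 2)*(x^2 + 7*x + 12) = (x - 2)*(x + 3)*(x + 4)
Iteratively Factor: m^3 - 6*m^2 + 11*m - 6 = (m - 1)*(m^2 - 5*m + 6) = (m - 2)*(m - 1)*(m - 3)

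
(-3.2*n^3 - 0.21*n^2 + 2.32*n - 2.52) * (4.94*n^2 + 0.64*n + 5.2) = -15.808*n^5 - 3.0854*n^4 - 5.3136*n^3 - 12.056*n^2 + 10.4512*n - 13.104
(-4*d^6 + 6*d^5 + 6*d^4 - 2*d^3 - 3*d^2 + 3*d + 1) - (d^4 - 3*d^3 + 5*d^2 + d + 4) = -4*d^6 + 6*d^5 + 5*d^4 + d^3 - 8*d^2 + 2*d - 3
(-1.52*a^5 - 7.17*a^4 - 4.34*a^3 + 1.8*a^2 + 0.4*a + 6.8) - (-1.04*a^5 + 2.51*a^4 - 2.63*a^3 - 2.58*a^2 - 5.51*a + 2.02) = -0.48*a^5 - 9.68*a^4 - 1.71*a^3 + 4.38*a^2 + 5.91*a + 4.78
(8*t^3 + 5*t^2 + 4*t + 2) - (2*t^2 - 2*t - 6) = 8*t^3 + 3*t^2 + 6*t + 8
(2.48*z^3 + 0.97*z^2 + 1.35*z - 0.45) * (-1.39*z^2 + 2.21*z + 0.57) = -3.4472*z^5 + 4.1325*z^4 + 1.6808*z^3 + 4.1619*z^2 - 0.225*z - 0.2565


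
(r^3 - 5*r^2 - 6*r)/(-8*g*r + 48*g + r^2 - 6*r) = r*(r + 1)/(-8*g + r)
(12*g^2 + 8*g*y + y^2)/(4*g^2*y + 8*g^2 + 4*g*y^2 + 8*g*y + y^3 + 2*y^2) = (6*g + y)/(2*g*y + 4*g + y^2 + 2*y)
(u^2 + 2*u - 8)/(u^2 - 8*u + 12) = (u + 4)/(u - 6)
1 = 1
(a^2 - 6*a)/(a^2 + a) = (a - 6)/(a + 1)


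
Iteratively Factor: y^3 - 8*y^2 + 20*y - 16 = (y - 2)*(y^2 - 6*y + 8) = (y - 4)*(y - 2)*(y - 2)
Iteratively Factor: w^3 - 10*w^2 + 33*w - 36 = (w - 3)*(w^2 - 7*w + 12) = (w - 4)*(w - 3)*(w - 3)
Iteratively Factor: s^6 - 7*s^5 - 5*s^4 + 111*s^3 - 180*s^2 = (s - 5)*(s^5 - 2*s^4 - 15*s^3 + 36*s^2) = (s - 5)*(s - 3)*(s^4 + s^3 - 12*s^2) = (s - 5)*(s - 3)^2*(s^3 + 4*s^2) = (s - 5)*(s - 3)^2*(s + 4)*(s^2) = s*(s - 5)*(s - 3)^2*(s + 4)*(s)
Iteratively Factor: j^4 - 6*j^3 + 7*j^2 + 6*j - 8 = (j - 2)*(j^3 - 4*j^2 - j + 4) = (j - 4)*(j - 2)*(j^2 - 1) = (j - 4)*(j - 2)*(j + 1)*(j - 1)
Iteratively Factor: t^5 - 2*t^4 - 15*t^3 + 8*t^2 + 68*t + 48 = (t - 3)*(t^4 + t^3 - 12*t^2 - 28*t - 16) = (t - 3)*(t + 2)*(t^3 - t^2 - 10*t - 8) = (t - 3)*(t + 2)^2*(t^2 - 3*t - 4) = (t - 4)*(t - 3)*(t + 2)^2*(t + 1)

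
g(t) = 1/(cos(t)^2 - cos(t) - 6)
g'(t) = (2*sin(t)*cos(t) - sin(t))/(cos(t)^2 - cos(t) - 6)^2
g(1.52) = -0.17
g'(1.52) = -0.02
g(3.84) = -0.22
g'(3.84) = 0.08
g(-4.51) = -0.17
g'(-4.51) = -0.04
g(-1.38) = -0.16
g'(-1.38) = 0.02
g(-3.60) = -0.23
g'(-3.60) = -0.07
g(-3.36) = -0.25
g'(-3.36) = -0.04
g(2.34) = -0.21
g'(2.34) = -0.07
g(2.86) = -0.24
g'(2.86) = -0.05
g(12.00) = -0.16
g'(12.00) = -0.00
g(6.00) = -0.17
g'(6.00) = -0.00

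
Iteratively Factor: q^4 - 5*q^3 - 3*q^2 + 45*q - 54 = (q - 3)*(q^3 - 2*q^2 - 9*q + 18) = (q - 3)*(q - 2)*(q^2 - 9) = (q - 3)*(q - 2)*(q + 3)*(q - 3)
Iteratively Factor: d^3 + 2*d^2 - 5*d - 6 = (d + 1)*(d^2 + d - 6) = (d - 2)*(d + 1)*(d + 3)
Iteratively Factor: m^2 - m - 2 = (m - 2)*(m + 1)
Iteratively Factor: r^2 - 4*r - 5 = (r + 1)*(r - 5)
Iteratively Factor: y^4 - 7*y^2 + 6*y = (y)*(y^3 - 7*y + 6) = y*(y - 1)*(y^2 + y - 6) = y*(y - 1)*(y + 3)*(y - 2)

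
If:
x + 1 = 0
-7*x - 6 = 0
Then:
No Solution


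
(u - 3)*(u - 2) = u^2 - 5*u + 6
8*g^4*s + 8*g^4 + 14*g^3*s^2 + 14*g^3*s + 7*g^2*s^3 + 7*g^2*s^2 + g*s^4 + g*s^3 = (g + s)*(2*g + s)*(4*g + s)*(g*s + g)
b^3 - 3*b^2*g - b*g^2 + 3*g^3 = (b - 3*g)*(b - g)*(b + g)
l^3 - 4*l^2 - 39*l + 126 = (l - 7)*(l - 3)*(l + 6)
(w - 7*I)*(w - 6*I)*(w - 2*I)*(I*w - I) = I*w^4 + 15*w^3 - I*w^3 - 15*w^2 - 68*I*w^2 - 84*w + 68*I*w + 84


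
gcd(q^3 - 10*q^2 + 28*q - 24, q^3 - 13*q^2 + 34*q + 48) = q - 6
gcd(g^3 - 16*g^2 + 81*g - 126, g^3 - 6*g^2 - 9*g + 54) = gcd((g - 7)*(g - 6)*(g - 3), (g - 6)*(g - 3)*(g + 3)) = g^2 - 9*g + 18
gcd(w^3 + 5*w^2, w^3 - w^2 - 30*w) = w^2 + 5*w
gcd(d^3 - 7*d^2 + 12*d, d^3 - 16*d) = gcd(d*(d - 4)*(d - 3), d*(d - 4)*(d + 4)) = d^2 - 4*d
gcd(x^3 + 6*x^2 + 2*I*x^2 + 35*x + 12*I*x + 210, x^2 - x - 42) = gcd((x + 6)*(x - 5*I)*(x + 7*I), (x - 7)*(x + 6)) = x + 6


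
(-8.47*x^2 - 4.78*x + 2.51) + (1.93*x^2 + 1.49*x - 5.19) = -6.54*x^2 - 3.29*x - 2.68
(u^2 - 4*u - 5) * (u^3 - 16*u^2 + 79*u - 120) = u^5 - 20*u^4 + 138*u^3 - 356*u^2 + 85*u + 600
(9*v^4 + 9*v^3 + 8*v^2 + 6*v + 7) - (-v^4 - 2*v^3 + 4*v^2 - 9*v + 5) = 10*v^4 + 11*v^3 + 4*v^2 + 15*v + 2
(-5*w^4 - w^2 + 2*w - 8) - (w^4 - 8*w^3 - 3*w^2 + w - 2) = -6*w^4 + 8*w^3 + 2*w^2 + w - 6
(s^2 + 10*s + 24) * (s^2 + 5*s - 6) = s^4 + 15*s^3 + 68*s^2 + 60*s - 144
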